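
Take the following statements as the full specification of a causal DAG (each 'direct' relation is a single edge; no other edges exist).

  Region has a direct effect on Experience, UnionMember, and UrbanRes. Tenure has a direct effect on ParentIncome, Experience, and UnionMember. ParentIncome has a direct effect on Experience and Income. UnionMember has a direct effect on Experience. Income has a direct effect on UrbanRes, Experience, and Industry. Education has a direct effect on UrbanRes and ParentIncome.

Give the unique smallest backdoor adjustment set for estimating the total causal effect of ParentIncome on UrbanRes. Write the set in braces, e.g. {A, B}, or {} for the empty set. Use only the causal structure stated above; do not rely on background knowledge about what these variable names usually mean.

Variables eligible for adjustment (non-descendants of ParentIncome, excluding ParentIncome and UrbanRes): {Education, Region, Tenure, UnionMember}.
Backdoor paths from ParentIncome to UrbanRes:
  P1: ParentIncome <- Tenure -> UnionMember <- Region -> UrbanRes
  P2: ParentIncome <- Tenure -> UnionMember <- Region -> Experience <- Income -> UrbanRes
  P3: ParentIncome <- Tenure -> UnionMember -> Experience <- Region -> UrbanRes
  P4: ParentIncome <- Tenure -> UnionMember -> Experience <- Income -> UrbanRes
  P5: ParentIncome <- Tenure -> Experience <- Region -> UrbanRes
  P6: ParentIncome <- Tenure -> Experience <- UnionMember <- Region -> UrbanRes
  P7: ParentIncome <- Tenure -> Experience <- Income -> UrbanRes
  P8: ParentIncome <- Education -> UrbanRes
The empty set is not sufficient: P8 (ParentIncome <- Education -> UrbanRes) has no collider blocking it and no conditioned non-collider, so it is open.
Try {Education}:
  P1: blocked at collider UnionMember (neither it nor any descendant is in the conditioning set).
  P2: blocked at collider UnionMember (neither it nor any descendant is in the conditioning set).
  P3: blocked at collider Experience (neither it nor any descendant is in the conditioning set).
  P4: blocked at collider Experience (neither it nor any descendant is in the conditioning set).
  P5: blocked at collider Experience (neither it nor any descendant is in the conditioning set).
  P6: blocked at collider Experience (neither it nor any descendant is in the conditioning set).
  P7: blocked at collider Experience (neither it nor any descendant is in the conditioning set).
  P8: blocked at fork node Education ∈ conditioning set.
{Education} contains no descendant of ParentIncome and blocks every backdoor path.
No other singleton works — e.g. {Tenure} leaves P8 open — so {Education} is the unique smallest valid adjustment set.

{Education}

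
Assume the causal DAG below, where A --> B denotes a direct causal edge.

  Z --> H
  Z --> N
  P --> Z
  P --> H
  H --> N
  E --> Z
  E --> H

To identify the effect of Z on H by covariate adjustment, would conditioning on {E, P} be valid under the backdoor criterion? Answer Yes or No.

Yes

Backdoor paths from Z to H (paths whose first edge points into Z):
  P1: Z <- P -> H
  P2: Z <- E -> H
Condition 1 (no descendant of Z in the set): holds — descendants of Z are {H, N}; none are in {E, P}.
Condition 2 (every backdoor path blocked by {E, P}):
  P1: blocked at fork node P ∈ conditioning set.
  P2: blocked at fork node E ∈ conditioning set.
{E, P} satisfies the backdoor criterion.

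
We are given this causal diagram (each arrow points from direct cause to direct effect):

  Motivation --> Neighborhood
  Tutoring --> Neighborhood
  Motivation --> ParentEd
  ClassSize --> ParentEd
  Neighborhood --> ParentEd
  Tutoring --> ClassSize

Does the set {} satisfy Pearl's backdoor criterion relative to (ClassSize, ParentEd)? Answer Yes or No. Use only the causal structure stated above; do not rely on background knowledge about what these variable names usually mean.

Backdoor paths from ClassSize to ParentEd (paths whose first edge points into ClassSize):
  P1: ClassSize <- Tutoring -> Neighborhood <- Motivation -> ParentEd
  P2: ClassSize <- Tutoring -> Neighborhood -> ParentEd
Condition 1 (no descendant of ClassSize in the set): holds — descendants of ClassSize are {ParentEd}; none are in {}.
Condition 2 (every backdoor path blocked by {}):
  P1: blocked at collider Neighborhood (neither it nor any descendant is in the conditioning set).
  P2: open — no interior node is in the conditioning set.
{} does not satisfy the backdoor criterion.

No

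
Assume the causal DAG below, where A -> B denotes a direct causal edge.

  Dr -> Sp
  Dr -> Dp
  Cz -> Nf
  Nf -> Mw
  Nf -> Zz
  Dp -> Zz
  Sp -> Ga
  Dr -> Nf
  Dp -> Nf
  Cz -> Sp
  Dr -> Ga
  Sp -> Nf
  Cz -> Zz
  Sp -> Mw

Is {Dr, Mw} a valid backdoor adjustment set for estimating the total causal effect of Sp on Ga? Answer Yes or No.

No

Backdoor paths from Sp to Ga (paths whose first edge points into Sp):
  P1: Sp <- Dr -> Ga
  P2: Sp <- Cz -> Nf <- Dr -> Ga
  P3: Sp <- Cz -> Nf <- Dp <- Dr -> Ga
  P4: Sp <- Cz -> Nf -> Zz <- Dp <- Dr -> Ga
  P5: Sp <- Cz -> Zz <- Dp <- Dr -> Ga
  P6: Sp <- Cz -> Zz <- Dp -> Nf <- Dr -> Ga
  P7: Sp <- Cz -> Zz <- Nf <- Dr -> Ga
  P8: Sp <- Cz -> Zz <- Nf <- Dp <- Dr -> Ga
Condition 1 (no descendant of Sp in the set): FAILS — Mw is a descendant of Sp.
Condition 2 (every backdoor path blocked by {Dr, Mw}):
  P1: blocked at fork node Dr ∈ conditioning set.
  P2: blocked at fork node Dr ∈ conditioning set.
  P3: blocked at fork node Dr ∈ conditioning set.
  P4: blocked at collider Zz (neither it nor any descendant is in the conditioning set).
  P5: blocked at collider Zz (neither it nor any descendant is in the conditioning set).
  P6: blocked at collider Zz (neither it nor any descendant is in the conditioning set).
  P7: blocked at collider Zz (neither it nor any descendant is in the conditioning set).
  P8: blocked at collider Zz (neither it nor any descendant is in the conditioning set).
{Dr, Mw} does not satisfy the backdoor criterion.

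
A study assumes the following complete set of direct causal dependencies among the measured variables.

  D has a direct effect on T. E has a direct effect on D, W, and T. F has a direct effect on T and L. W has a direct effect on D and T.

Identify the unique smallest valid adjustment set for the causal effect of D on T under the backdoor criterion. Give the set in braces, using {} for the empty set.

Variables eligible for adjustment (non-descendants of D, excluding D and T): {E, F, L, W}.
Backdoor paths from D to T:
  P1: D <- E -> W -> T
  P2: D <- E -> T
  P3: D <- W <- E -> T
  P4: D <- W -> T
The empty set is not sufficient: P1 (D <- E -> W -> T) has no collider blocking it and no conditioned non-collider, so it is open.
Try {E, W}:
  P1: blocked at fork node E ∈ conditioning set.
  P2: blocked at fork node E ∈ conditioning set.
  P3: blocked at chain node W ∈ conditioning set.
  P4: blocked at fork node W ∈ conditioning set.
{E, W} contains no descendant of D and blocks every backdoor path.
Every element of {E, W} is needed (dropping E leaves P2 open; dropping W leaves P4 open), so no proper subset is valid.
Among all size-2 subsets of the eligible variables, only {E, W} blocks every backdoor path, so it is the unique smallest valid adjustment set.

{E, W}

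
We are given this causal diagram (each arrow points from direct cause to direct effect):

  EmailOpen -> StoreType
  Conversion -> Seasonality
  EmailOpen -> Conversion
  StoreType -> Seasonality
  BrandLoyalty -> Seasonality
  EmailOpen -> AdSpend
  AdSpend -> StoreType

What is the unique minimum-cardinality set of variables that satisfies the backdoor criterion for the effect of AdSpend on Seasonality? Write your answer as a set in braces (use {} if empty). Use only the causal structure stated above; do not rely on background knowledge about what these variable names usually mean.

{EmailOpen}

Variables eligible for adjustment (non-descendants of AdSpend, excluding AdSpend and Seasonality): {BrandLoyalty, Conversion, EmailOpen}.
Backdoor paths from AdSpend to Seasonality:
  P1: AdSpend <- EmailOpen -> Conversion -> Seasonality
  P2: AdSpend <- EmailOpen -> StoreType -> Seasonality
The empty set is not sufficient: P1 (AdSpend <- EmailOpen -> Conversion -> Seasonality) has no collider blocking it and no conditioned non-collider, so it is open.
Try {EmailOpen}:
  P1: blocked at fork node EmailOpen ∈ conditioning set.
  P2: blocked at fork node EmailOpen ∈ conditioning set.
{EmailOpen} contains no descendant of AdSpend and blocks every backdoor path.
No other singleton works — e.g. {Conversion} leaves P2 open — so {EmailOpen} is the unique smallest valid adjustment set.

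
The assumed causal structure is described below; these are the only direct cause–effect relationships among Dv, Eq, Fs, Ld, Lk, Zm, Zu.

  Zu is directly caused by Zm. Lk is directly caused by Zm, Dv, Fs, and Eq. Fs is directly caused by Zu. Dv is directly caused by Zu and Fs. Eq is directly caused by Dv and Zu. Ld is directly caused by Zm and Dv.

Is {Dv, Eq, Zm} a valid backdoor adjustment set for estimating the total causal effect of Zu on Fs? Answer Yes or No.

No

Backdoor paths from Zu to Fs (paths whose first edge points into Zu):
  P1: Zu <- Zm -> Lk <- Fs
  P2: Zu <- Zm -> Lk <- Dv <- Fs
  P3: Zu <- Zm -> Lk <- Eq <- Dv <- Fs
  P4: Zu <- Zm -> Ld <- Dv <- Fs
  P5: Zu <- Zm -> Ld <- Dv -> Eq -> Lk <- Fs
  P6: Zu <- Zm -> Ld <- Dv -> Lk <- Fs
Condition 1 (no descendant of Zu in the set): FAILS — Dv and Eq are descendants of Zu.
Condition 2 (every backdoor path blocked by {Dv, Eq, Zm}):
  P1: blocked at fork node Zm ∈ conditioning set.
  P2: blocked at fork node Zm ∈ conditioning set.
  P3: blocked at fork node Zm ∈ conditioning set.
  P4: blocked at fork node Zm ∈ conditioning set.
  P5: blocked at fork node Zm ∈ conditioning set.
  P6: blocked at fork node Zm ∈ conditioning set.
{Dv, Eq, Zm} does not satisfy the backdoor criterion.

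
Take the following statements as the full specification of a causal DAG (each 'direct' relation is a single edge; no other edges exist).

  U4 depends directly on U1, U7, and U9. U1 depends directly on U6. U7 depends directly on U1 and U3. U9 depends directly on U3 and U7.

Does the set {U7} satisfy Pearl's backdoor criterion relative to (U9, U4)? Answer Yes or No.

Backdoor paths from U9 to U4 (paths whose first edge points into U9):
  P1: U9 <- U3 -> U7 <- U1 -> U4
  P2: U9 <- U3 -> U7 -> U4
  P3: U9 <- U7 <- U1 -> U4
  P4: U9 <- U7 -> U4
Condition 1 (no descendant of U9 in the set): holds — descendants of U9 are {U4}; none are in {U7}.
Condition 2 (every backdoor path blocked by {U7}):
  P1: open — collider(s) U7 are conditioned on (or have a conditioned descendant) and no non-collider on the path is in the set.
  P2: blocked at chain node U7 ∈ conditioning set.
  P3: blocked at chain node U7 ∈ conditioning set.
  P4: blocked at fork node U7 ∈ conditioning set.
{U7} does not satisfy the backdoor criterion.

No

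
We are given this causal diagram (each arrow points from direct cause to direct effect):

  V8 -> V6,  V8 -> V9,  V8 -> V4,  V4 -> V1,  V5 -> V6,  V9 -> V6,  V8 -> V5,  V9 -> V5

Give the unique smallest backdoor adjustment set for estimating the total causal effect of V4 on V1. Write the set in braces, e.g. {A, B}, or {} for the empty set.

Variables eligible for adjustment (non-descendants of V4, excluding V4 and V1): {V5, V6, V8, V9}.
Backdoor paths from V4 to V1:
  (none)
With no backdoor paths the empty set already satisfies the criterion, and it is trivially minimal.

{}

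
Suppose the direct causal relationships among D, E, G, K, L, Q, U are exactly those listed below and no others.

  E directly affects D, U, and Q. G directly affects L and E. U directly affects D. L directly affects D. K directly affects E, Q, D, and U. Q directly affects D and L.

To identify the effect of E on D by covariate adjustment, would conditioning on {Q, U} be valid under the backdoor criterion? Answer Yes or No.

No

Backdoor paths from E to D (paths whose first edge points into E):
  P1: E <- K -> U -> D
  P2: E <- K -> Q -> L -> D
  P3: E <- K -> Q -> D
  P4: E <- K -> D
  P5: E <- G -> L <- Q <- K -> U -> D
  P6: E <- G -> L <- Q <- K -> D
  P7: E <- G -> L <- Q -> D
  P8: E <- G -> L -> D
Condition 1 (no descendant of E in the set): FAILS — Q and U are descendants of E.
Condition 2 (every backdoor path blocked by {Q, U}):
  P1: blocked at chain node U ∈ conditioning set.
  P2: blocked at chain node Q ∈ conditioning set.
  P3: blocked at chain node Q ∈ conditioning set.
  P4: open — no interior node is in the conditioning set.
  P5: blocked at collider L (neither it nor any descendant is in the conditioning set).
  P6: blocked at collider L (neither it nor any descendant is in the conditioning set).
  P7: blocked at collider L (neither it nor any descendant is in the conditioning set).
  P8: open — no interior node is in the conditioning set.
{Q, U} does not satisfy the backdoor criterion.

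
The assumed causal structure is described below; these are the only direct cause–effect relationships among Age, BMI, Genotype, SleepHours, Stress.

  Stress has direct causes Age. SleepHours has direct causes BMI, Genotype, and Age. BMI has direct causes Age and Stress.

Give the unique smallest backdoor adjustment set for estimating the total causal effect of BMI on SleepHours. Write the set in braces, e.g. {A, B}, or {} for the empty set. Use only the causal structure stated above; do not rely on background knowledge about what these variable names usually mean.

{Age}

Variables eligible for adjustment (non-descendants of BMI, excluding BMI and SleepHours): {Age, Genotype, Stress}.
Backdoor paths from BMI to SleepHours:
  P1: BMI <- Age -> SleepHours
  P2: BMI <- Stress <- Age -> SleepHours
The empty set is not sufficient: P1 (BMI <- Age -> SleepHours) has no collider blocking it and no conditioned non-collider, so it is open.
Try {Age}:
  P1: blocked at fork node Age ∈ conditioning set.
  P2: blocked at fork node Age ∈ conditioning set.
{Age} contains no descendant of BMI and blocks every backdoor path.
No other singleton works — e.g. {Genotype} leaves P1 open — so {Age} is the unique smallest valid adjustment set.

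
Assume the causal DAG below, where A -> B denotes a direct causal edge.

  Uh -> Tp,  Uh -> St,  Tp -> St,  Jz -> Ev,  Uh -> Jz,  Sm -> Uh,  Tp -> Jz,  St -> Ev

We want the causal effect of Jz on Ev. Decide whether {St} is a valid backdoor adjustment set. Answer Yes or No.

Yes

Backdoor paths from Jz to Ev (paths whose first edge points into Jz):
  P1: Jz <- Uh -> Tp -> St -> Ev
  P2: Jz <- Uh -> St -> Ev
  P3: Jz <- Tp <- Uh -> St -> Ev
  P4: Jz <- Tp -> St -> Ev
Condition 1 (no descendant of Jz in the set): holds — descendants of Jz are {Ev}; none are in {St}.
Condition 2 (every backdoor path blocked by {St}):
  P1: blocked at chain node St ∈ conditioning set.
  P2: blocked at chain node St ∈ conditioning set.
  P3: blocked at chain node St ∈ conditioning set.
  P4: blocked at chain node St ∈ conditioning set.
{St} satisfies the backdoor criterion.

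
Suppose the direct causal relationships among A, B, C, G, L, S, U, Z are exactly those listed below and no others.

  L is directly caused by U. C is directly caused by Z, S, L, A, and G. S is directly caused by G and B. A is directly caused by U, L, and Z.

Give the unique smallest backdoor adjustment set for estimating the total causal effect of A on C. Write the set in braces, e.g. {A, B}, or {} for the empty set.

{L, Z}

Variables eligible for adjustment (non-descendants of A, excluding A and C): {B, G, L, S, U, Z}.
Backdoor paths from A to C:
  P1: A <- Z -> C
  P2: A <- U -> L -> C
  P3: A <- L -> C
The empty set is not sufficient: P1 (A <- Z -> C) has no collider blocking it and no conditioned non-collider, so it is open.
Try {L, Z}:
  P1: blocked at fork node Z ∈ conditioning set.
  P2: blocked at chain node L ∈ conditioning set.
  P3: blocked at fork node L ∈ conditioning set.
{L, Z} contains no descendant of A and blocks every backdoor path.
Every element of {L, Z} is needed (dropping L leaves P2 open; dropping Z leaves P1 open), so no proper subset is valid.
Among all size-2 subsets of the eligible variables, only {L, Z} blocks every backdoor path, so it is the unique smallest valid adjustment set.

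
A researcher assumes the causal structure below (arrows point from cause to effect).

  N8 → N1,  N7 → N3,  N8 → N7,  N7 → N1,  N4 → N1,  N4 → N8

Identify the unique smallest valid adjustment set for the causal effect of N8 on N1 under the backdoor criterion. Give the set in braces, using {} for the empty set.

Variables eligible for adjustment (non-descendants of N8, excluding N8 and N1): {N4}.
Backdoor paths from N8 to N1:
  P1: N8 <- N4 -> N1
The empty set is not sufficient: P1 (N8 <- N4 -> N1) has no collider blocking it and no conditioned non-collider, so it is open.
Try {N4}:
  P1: blocked at fork node N4 ∈ conditioning set.
{N4} contains no descendant of N8 and blocks every backdoor path.
{N4} is the unique smallest valid adjustment set.

{N4}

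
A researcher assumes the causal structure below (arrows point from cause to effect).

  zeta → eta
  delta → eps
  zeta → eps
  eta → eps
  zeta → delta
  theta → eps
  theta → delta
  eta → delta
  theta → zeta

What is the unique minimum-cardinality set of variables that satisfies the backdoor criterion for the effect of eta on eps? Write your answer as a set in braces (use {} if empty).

Variables eligible for adjustment (non-descendants of eta, excluding eta and eps): {theta, zeta}.
Backdoor paths from eta to eps:
  P1: eta <- zeta <- theta -> delta -> eps
  P2: eta <- zeta <- theta -> eps
  P3: eta <- zeta -> delta <- theta -> eps
  P4: eta <- zeta -> delta -> eps
  P5: eta <- zeta -> eps
The empty set is not sufficient: P1 (eta <- zeta <- theta -> delta -> eps) has no collider blocking it and no conditioned non-collider, so it is open.
Try {zeta}:
  P1: blocked at chain node zeta ∈ conditioning set.
  P2: blocked at chain node zeta ∈ conditioning set.
  P3: blocked at fork node zeta ∈ conditioning set.
  P4: blocked at fork node zeta ∈ conditioning set.
  P5: blocked at fork node zeta ∈ conditioning set.
{zeta} contains no descendant of eta and blocks every backdoor path.
No other singleton works — e.g. {theta} leaves P4 open — so {zeta} is the unique smallest valid adjustment set.

{zeta}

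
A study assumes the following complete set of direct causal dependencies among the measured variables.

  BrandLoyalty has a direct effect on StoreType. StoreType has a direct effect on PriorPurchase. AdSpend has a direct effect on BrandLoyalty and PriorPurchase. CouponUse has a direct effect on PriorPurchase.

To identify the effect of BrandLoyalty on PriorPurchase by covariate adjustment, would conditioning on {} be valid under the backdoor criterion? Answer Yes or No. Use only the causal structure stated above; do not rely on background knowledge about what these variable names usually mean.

No

Backdoor paths from BrandLoyalty to PriorPurchase (paths whose first edge points into BrandLoyalty):
  P1: BrandLoyalty <- AdSpend -> PriorPurchase
Condition 1 (no descendant of BrandLoyalty in the set): holds — descendants of BrandLoyalty are {PriorPurchase, StoreType}; none are in {}.
Condition 2 (every backdoor path blocked by {}):
  P1: open — no interior node is in the conditioning set.
{} does not satisfy the backdoor criterion.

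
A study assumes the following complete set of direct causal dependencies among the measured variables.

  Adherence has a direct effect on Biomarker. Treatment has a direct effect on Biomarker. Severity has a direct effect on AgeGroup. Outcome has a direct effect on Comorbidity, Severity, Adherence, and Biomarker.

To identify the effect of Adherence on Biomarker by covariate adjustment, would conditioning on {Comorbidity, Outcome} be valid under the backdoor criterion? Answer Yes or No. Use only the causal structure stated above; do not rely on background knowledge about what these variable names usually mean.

Backdoor paths from Adherence to Biomarker (paths whose first edge points into Adherence):
  P1: Adherence <- Outcome -> Biomarker
Condition 1 (no descendant of Adherence in the set): holds — descendants of Adherence are {Biomarker}; none are in {Comorbidity, Outcome}.
Condition 2 (every backdoor path blocked by {Comorbidity, Outcome}):
  P1: blocked at fork node Outcome ∈ conditioning set.
{Comorbidity, Outcome} satisfies the backdoor criterion.

Yes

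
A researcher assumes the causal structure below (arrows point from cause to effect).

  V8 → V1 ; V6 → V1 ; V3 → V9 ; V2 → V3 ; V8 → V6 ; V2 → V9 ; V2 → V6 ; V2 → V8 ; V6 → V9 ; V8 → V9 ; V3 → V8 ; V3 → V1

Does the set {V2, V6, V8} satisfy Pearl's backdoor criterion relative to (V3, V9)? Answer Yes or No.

No

Backdoor paths from V3 to V9 (paths whose first edge points into V3):
  P1: V3 <- V2 -> V8 -> V6 -> V9
  P2: V3 <- V2 -> V8 -> V9
  P3: V3 <- V2 -> V8 -> V1 <- V6 -> V9
  P4: V3 <- V2 -> V6 <- V8 -> V9
  P5: V3 <- V2 -> V6 -> V9
  P6: V3 <- V2 -> V6 -> V1 <- V8 -> V9
  P7: V3 <- V2 -> V9
Condition 1 (no descendant of V3 in the set): FAILS — V6 and V8 are descendants of V3.
Condition 2 (every backdoor path blocked by {V2, V6, V8}):
  P1: blocked at fork node V2 ∈ conditioning set.
  P2: blocked at fork node V2 ∈ conditioning set.
  P3: blocked at fork node V2 ∈ conditioning set.
  P4: blocked at fork node V2 ∈ conditioning set.
  P5: blocked at fork node V2 ∈ conditioning set.
  P6: blocked at fork node V2 ∈ conditioning set.
  P7: blocked at fork node V2 ∈ conditioning set.
{V2, V6, V8} does not satisfy the backdoor criterion.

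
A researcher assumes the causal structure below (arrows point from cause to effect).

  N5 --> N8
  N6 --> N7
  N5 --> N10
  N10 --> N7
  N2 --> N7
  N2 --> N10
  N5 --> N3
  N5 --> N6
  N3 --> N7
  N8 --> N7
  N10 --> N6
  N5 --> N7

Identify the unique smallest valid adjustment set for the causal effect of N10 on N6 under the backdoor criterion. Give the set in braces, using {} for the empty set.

{N5}

Variables eligible for adjustment (non-descendants of N10, excluding N10 and N6): {N2, N3, N5, N8}.
Backdoor paths from N10 to N6:
  P1: N10 <- N2 -> N7 <- N5 -> N6
  P2: N10 <- N2 -> N7 <- N8 <- N5 -> N6
  P3: N10 <- N2 -> N7 <- N3 <- N5 -> N6
  P4: N10 <- N2 -> N7 <- N6
  P5: N10 <- N5 -> N8 -> N7 <- N6
  P6: N10 <- N5 -> N3 -> N7 <- N6
  P7: N10 <- N5 -> N6
  P8: N10 <- N5 -> N7 <- N6
The empty set is not sufficient: P7 (N10 <- N5 -> N6) has no collider blocking it and no conditioned non-collider, so it is open.
Try {N5}:
  P1: blocked at collider N7 (neither it nor any descendant is in the conditioning set).
  P2: blocked at collider N7 (neither it nor any descendant is in the conditioning set).
  P3: blocked at collider N7 (neither it nor any descendant is in the conditioning set).
  P4: blocked at collider N7 (neither it nor any descendant is in the conditioning set).
  P5: blocked at fork node N5 ∈ conditioning set.
  P6: blocked at fork node N5 ∈ conditioning set.
  P7: blocked at fork node N5 ∈ conditioning set.
  P8: blocked at fork node N5 ∈ conditioning set.
{N5} contains no descendant of N10 and blocks every backdoor path.
No other singleton works — e.g. {N2} leaves P7 open — so {N5} is the unique smallest valid adjustment set.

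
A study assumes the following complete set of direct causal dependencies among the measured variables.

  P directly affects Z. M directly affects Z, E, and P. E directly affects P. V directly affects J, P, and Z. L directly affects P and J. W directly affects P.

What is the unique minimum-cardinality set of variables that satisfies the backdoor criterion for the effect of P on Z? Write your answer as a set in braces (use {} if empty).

{M, V}

Variables eligible for adjustment (non-descendants of P, excluding P and Z): {E, J, L, M, V, W}.
Backdoor paths from P to Z:
  P1: P <- M -> Z
  P2: P <- L -> J <- V -> Z
  P3: P <- V -> Z
  P4: P <- E <- M -> Z
The empty set is not sufficient: P1 (P <- M -> Z) has no collider blocking it and no conditioned non-collider, so it is open.
Try {M, V}:
  P1: blocked at fork node M ∈ conditioning set.
  P2: blocked at collider J (neither it nor any descendant is in the conditioning set).
  P3: blocked at fork node V ∈ conditioning set.
  P4: blocked at fork node M ∈ conditioning set.
{M, V} contains no descendant of P and blocks every backdoor path.
Every element of {M, V} is needed (dropping M leaves P1 open; dropping V leaves P3 open), so no proper subset is valid.
Among all size-2 subsets of the eligible variables, only {M, V} blocks every backdoor path, so it is the unique smallest valid adjustment set.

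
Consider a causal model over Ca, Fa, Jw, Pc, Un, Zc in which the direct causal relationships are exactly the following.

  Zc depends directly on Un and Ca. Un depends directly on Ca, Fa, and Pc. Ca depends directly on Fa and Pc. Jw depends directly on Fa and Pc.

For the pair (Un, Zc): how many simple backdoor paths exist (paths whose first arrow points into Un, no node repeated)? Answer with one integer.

5

A backdoor path from Un to Zc is any simple undirected path whose first edge points into Un (i.e. leaves Un via a parent).
Parents of Un: {Ca, Fa, Pc}.
Enumerating:
  P1: Un <- Fa -> Ca -> Zc
  P2: Un <- Fa -> Jw <- Pc -> Ca -> Zc
  P3: Un <- Pc -> Ca -> Zc
  P4: Un <- Pc -> Jw <- Fa -> Ca -> Zc
  P5: Un <- Ca -> Zc
That exhausts the simple backdoor paths. Count: 5.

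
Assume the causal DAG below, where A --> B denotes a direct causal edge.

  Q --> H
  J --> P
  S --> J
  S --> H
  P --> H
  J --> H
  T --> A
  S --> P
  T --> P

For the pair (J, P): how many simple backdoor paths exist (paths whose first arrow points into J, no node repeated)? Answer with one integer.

A backdoor path from J to P is any simple undirected path whose first edge points into J (i.e. leaves J via a parent).
Parents of J: {S}.
Enumerating:
  P1: J <- S -> P
  P2: J <- S -> H <- P
That exhausts the simple backdoor paths. Count: 2.

2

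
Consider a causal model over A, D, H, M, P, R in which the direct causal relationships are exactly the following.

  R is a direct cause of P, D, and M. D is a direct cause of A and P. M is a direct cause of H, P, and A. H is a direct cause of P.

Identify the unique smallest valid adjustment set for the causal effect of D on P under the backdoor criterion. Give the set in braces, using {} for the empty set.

{R}

Variables eligible for adjustment (non-descendants of D, excluding D and P): {H, M, R}.
Backdoor paths from D to P:
  P1: D <- R -> M -> H -> P
  P2: D <- R -> M -> P
  P3: D <- R -> P
The empty set is not sufficient: P1 (D <- R -> M -> H -> P) has no collider blocking it and no conditioned non-collider, so it is open.
Try {R}:
  P1: blocked at fork node R ∈ conditioning set.
  P2: blocked at fork node R ∈ conditioning set.
  P3: blocked at fork node R ∈ conditioning set.
{R} contains no descendant of D and blocks every backdoor path.
No other singleton works — e.g. {M} leaves P3 open — so {R} is the unique smallest valid adjustment set.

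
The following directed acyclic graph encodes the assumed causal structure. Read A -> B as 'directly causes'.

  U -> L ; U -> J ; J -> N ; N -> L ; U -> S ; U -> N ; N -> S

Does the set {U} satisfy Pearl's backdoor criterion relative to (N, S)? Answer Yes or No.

Yes

Backdoor paths from N to S (paths whose first edge points into N):
  P1: N <- U -> S
  P2: N <- J <- U -> S
Condition 1 (no descendant of N in the set): holds — descendants of N are {L, S}; none are in {U}.
Condition 2 (every backdoor path blocked by {U}):
  P1: blocked at fork node U ∈ conditioning set.
  P2: blocked at fork node U ∈ conditioning set.
{U} satisfies the backdoor criterion.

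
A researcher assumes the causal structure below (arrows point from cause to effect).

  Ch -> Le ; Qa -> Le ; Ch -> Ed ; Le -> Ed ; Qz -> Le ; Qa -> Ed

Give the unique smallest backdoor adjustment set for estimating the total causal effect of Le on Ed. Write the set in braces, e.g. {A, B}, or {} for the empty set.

{Ch, Qa}

Variables eligible for adjustment (non-descendants of Le, excluding Le and Ed): {Ch, Qa, Qz}.
Backdoor paths from Le to Ed:
  P1: Le <- Ch -> Ed
  P2: Le <- Qa -> Ed
The empty set is not sufficient: P1 (Le <- Ch -> Ed) has no collider blocking it and no conditioned non-collider, so it is open.
Try {Ch, Qa}:
  P1: blocked at fork node Ch ∈ conditioning set.
  P2: blocked at fork node Qa ∈ conditioning set.
{Ch, Qa} contains no descendant of Le and blocks every backdoor path.
Every element of {Ch, Qa} is needed (dropping Ch leaves P1 open; dropping Qa leaves P2 open), so no proper subset is valid.
Among all size-2 subsets of the eligible variables, only {Ch, Qa} blocks every backdoor path, so it is the unique smallest valid adjustment set.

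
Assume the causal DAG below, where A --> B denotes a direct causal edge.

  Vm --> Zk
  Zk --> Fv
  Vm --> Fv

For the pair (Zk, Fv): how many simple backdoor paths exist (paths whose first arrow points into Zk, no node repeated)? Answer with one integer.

A backdoor path from Zk to Fv is any simple undirected path whose first edge points into Zk (i.e. leaves Zk via a parent).
Parents of Zk: {Vm}.
Enumerating:
  P1: Zk <- Vm -> Fv
That exhausts the simple backdoor paths. Count: 1.

1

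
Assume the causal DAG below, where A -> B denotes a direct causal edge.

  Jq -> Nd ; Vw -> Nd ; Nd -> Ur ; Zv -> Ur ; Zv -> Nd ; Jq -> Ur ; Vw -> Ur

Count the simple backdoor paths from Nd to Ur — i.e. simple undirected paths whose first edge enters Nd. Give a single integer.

A backdoor path from Nd to Ur is any simple undirected path whose first edge points into Nd (i.e. leaves Nd via a parent).
Parents of Nd: {Jq, Vw, Zv}.
Enumerating:
  P1: Nd <- Jq -> Ur
  P2: Nd <- Vw -> Ur
  P3: Nd <- Zv -> Ur
That exhausts the simple backdoor paths. Count: 3.

3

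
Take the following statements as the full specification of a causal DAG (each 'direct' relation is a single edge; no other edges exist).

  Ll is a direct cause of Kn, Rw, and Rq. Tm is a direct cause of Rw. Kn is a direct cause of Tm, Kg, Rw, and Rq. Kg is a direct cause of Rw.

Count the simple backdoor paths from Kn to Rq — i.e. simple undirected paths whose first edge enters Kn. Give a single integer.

1

A backdoor path from Kn to Rq is any simple undirected path whose first edge points into Kn (i.e. leaves Kn via a parent).
Parents of Kn: {Ll}.
Enumerating:
  P1: Kn <- Ll -> Rq
That exhausts the simple backdoor paths. Count: 1.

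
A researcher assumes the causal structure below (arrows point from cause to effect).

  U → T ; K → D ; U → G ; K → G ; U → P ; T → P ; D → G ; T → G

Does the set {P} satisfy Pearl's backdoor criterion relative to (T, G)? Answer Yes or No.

Backdoor paths from T to G (paths whose first edge points into T):
  P1: T <- U -> G
Condition 1 (no descendant of T in the set): FAILS — P is a descendant of T.
Condition 2 (every backdoor path blocked by {P}):
  P1: open — no interior node is in the conditioning set.
{P} does not satisfy the backdoor criterion.

No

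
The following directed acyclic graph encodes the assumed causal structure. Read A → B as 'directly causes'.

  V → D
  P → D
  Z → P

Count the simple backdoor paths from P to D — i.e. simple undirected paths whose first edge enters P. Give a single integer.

A backdoor path from P to D is any simple undirected path whose first edge points into P (i.e. leaves P via a parent).
Parents of P: {Z}.
No simple path from any parent of P reaches D without revisiting P, so there are no backdoor paths.

0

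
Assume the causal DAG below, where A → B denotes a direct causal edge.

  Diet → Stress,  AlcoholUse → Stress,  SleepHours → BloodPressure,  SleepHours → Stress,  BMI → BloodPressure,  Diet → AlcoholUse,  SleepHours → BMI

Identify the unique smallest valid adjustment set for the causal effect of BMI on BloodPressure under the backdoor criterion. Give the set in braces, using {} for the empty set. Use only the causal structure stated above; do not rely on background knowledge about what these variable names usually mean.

{SleepHours}

Variables eligible for adjustment (non-descendants of BMI, excluding BMI and BloodPressure): {AlcoholUse, Diet, SleepHours, Stress}.
Backdoor paths from BMI to BloodPressure:
  P1: BMI <- SleepHours -> BloodPressure
The empty set is not sufficient: P1 (BMI <- SleepHours -> BloodPressure) has no collider blocking it and no conditioned non-collider, so it is open.
Try {SleepHours}:
  P1: blocked at fork node SleepHours ∈ conditioning set.
{SleepHours} contains no descendant of BMI and blocks every backdoor path.
No other singleton works — e.g. {Diet} leaves P1 open — so {SleepHours} is the unique smallest valid adjustment set.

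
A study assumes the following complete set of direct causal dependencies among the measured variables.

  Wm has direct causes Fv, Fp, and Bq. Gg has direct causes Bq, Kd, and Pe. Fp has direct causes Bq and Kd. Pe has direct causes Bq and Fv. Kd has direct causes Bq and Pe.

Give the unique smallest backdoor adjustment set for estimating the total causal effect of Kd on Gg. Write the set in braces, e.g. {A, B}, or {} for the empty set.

{Bq, Pe}

Variables eligible for adjustment (non-descendants of Kd, excluding Kd and Gg): {Bq, Fv, Pe}.
Backdoor paths from Kd to Gg:
  P1: Kd <- Bq -> Pe -> Gg
  P2: Kd <- Bq -> Fp -> Wm <- Fv -> Pe -> Gg
  P3: Kd <- Bq -> Wm <- Fv -> Pe -> Gg
  P4: Kd <- Bq -> Gg
  P5: Kd <- Pe <- Fv -> Wm <- Bq -> Gg
  P6: Kd <- Pe <- Fv -> Wm <- Fp <- Bq -> Gg
  P7: Kd <- Pe <- Bq -> Gg
  P8: Kd <- Pe -> Gg
The empty set is not sufficient: P1 (Kd <- Bq -> Pe -> Gg) has no collider blocking it and no conditioned non-collider, so it is open.
Try {Bq, Pe}:
  P1: blocked at fork node Bq ∈ conditioning set.
  P2: blocked at fork node Bq ∈ conditioning set.
  P3: blocked at fork node Bq ∈ conditioning set.
  P4: blocked at fork node Bq ∈ conditioning set.
  P5: blocked at chain node Pe ∈ conditioning set.
  P6: blocked at chain node Pe ∈ conditioning set.
  P7: blocked at chain node Pe ∈ conditioning set.
  P8: blocked at fork node Pe ∈ conditioning set.
{Bq, Pe} contains no descendant of Kd and blocks every backdoor path.
Every element of {Bq, Pe} is needed (dropping Bq leaves P4 open; dropping Pe leaves P8 open), so no proper subset is valid.
Among all size-2 subsets of the eligible variables, only {Bq, Pe} blocks every backdoor path, so it is the unique smallest valid adjustment set.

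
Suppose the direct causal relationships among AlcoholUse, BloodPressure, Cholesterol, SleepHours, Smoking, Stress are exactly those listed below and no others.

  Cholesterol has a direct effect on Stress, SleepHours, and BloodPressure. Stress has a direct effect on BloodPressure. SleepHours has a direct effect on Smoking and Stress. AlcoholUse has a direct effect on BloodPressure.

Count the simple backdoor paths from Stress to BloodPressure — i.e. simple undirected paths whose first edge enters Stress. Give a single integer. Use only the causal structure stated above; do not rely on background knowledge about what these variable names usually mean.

2

A backdoor path from Stress to BloodPressure is any simple undirected path whose first edge points into Stress (i.e. leaves Stress via a parent).
Parents of Stress: {Cholesterol, SleepHours}.
Enumerating:
  P1: Stress <- Cholesterol -> BloodPressure
  P2: Stress <- SleepHours <- Cholesterol -> BloodPressure
That exhausts the simple backdoor paths. Count: 2.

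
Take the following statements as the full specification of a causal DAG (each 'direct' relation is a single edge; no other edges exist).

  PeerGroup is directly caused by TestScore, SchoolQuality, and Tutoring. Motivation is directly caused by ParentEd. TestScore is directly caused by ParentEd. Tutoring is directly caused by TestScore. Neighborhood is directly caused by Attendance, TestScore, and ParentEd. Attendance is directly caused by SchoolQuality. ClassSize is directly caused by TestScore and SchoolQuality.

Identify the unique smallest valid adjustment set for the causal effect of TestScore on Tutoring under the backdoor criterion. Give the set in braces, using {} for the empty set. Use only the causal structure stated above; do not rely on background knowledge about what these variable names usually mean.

Variables eligible for adjustment (non-descendants of TestScore, excluding TestScore and Tutoring): {Attendance, Motivation, ParentEd, SchoolQuality}.
Backdoor paths from TestScore to Tutoring:
  P1: TestScore <- ParentEd -> Neighborhood <- Attendance <- SchoolQuality -> PeerGroup <- Tutoring
Each backdoor path contains an unconditioned collider, so every path is already blocked with the empty conditioning set:
  P1: blocked at collider Neighborhood (neither it nor any descendant is in the conditioning set).
The empty set is therefore the unique smallest valid set.

{}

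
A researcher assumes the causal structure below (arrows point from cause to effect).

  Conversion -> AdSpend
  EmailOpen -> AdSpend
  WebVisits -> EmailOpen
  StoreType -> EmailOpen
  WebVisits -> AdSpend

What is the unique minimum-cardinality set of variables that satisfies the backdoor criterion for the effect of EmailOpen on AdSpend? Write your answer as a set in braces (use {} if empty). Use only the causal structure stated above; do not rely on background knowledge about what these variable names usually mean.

Variables eligible for adjustment (non-descendants of EmailOpen, excluding EmailOpen and AdSpend): {Conversion, StoreType, WebVisits}.
Backdoor paths from EmailOpen to AdSpend:
  P1: EmailOpen <- WebVisits -> AdSpend
The empty set is not sufficient: P1 (EmailOpen <- WebVisits -> AdSpend) has no collider blocking it and no conditioned non-collider, so it is open.
Try {WebVisits}:
  P1: blocked at fork node WebVisits ∈ conditioning set.
{WebVisits} contains no descendant of EmailOpen and blocks every backdoor path.
No other singleton works — e.g. {StoreType} leaves P1 open — so {WebVisits} is the unique smallest valid adjustment set.

{WebVisits}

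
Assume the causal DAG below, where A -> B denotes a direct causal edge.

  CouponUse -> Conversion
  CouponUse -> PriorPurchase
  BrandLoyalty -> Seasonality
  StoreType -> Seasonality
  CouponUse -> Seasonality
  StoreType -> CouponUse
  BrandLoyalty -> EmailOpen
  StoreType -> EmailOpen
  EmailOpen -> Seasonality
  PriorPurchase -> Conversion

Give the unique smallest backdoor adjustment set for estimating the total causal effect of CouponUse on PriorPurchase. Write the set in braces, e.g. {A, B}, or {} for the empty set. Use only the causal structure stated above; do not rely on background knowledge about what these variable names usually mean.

Variables eligible for adjustment (non-descendants of CouponUse, excluding CouponUse and PriorPurchase): {BrandLoyalty, EmailOpen, StoreType}.
Backdoor paths from CouponUse to PriorPurchase:
  (none)
With no backdoor paths the empty set already satisfies the criterion, and it is trivially minimal.

{}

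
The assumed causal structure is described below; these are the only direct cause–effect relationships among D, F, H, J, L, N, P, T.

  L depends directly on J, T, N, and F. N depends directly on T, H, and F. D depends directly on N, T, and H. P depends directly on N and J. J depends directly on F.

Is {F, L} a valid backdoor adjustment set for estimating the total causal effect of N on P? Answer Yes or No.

No

Backdoor paths from N to P (paths whose first edge points into N):
  P1: N <- F -> J -> P
  P2: N <- F -> L <- J -> P
  P3: N <- T -> L <- F -> J -> P
  P4: N <- T -> L <- J -> P
  P5: N <- H -> D <- T -> L <- F -> J -> P
  P6: N <- H -> D <- T -> L <- J -> P
Condition 1 (no descendant of N in the set): FAILS — L is a descendant of N.
Condition 2 (every backdoor path blocked by {F, L}):
  P1: blocked at fork node F ∈ conditioning set.
  P2: blocked at fork node F ∈ conditioning set.
  P3: blocked at fork node F ∈ conditioning set.
  P4: open — collider(s) L are conditioned on (or have a conditioned descendant) and no non-collider on the path is in the set.
  P5: blocked at collider D (neither it nor any descendant is in the conditioning set).
  P6: blocked at collider D (neither it nor any descendant is in the conditioning set).
{F, L} does not satisfy the backdoor criterion.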